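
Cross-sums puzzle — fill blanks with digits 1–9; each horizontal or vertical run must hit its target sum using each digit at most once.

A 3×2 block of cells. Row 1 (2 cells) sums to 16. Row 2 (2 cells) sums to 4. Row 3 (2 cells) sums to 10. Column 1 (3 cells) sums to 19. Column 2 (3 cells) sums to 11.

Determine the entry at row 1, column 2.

16 in 2 cells must be {7,9}; 4 in 2 cells must be {1,3}.
The 16 across and the 11 down share only 7, so (1,2) = 7.
The 4 across and the 19 down share only 3, so (2,1) = 3.
(2,2) = 4 − 3 = 1 completes the 4 across.
(3,2) = 11 − 8 = 3 completes the 11 down.
(1,1) = 16 − 7 = 9 completes the 16 across.
(3,1) = 10 − 3 = 7 completes the 10 across.

7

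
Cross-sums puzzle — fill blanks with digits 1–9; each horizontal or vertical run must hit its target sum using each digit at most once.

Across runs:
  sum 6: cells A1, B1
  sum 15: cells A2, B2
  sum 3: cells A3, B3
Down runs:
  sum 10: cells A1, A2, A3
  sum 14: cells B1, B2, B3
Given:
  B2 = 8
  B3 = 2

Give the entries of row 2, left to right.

7, 8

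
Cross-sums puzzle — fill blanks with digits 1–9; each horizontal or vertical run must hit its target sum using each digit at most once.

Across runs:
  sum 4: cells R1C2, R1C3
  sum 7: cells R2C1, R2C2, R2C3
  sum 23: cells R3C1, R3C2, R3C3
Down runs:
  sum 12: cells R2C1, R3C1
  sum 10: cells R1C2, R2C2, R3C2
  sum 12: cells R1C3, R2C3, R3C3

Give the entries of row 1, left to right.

3, 1

4 in 2 cells must be {1,3}; 7 in 3 cells must be {1,2,4}; 23 in 3 cells must be {6,8,9}.
Only 4 fits R2C1 under both its across sum 7 and down sum 12.
R3C1 = 12 − 4 = 8 completes the 12 down.
Given what's placed, R3C2 must be 6 to fit the 23 across and 10 down.
R3C3 = 23 − 14 = 9 completes the 23 across.
R1C3 = 1: the only remaining digit allowed by both the 4 across and the 12 down.
Given what's placed, R2C2 must be 1 to fit the 7 across and 10 down.
R2C3 = 7 − 5 = 2 completes the 7 across.
R1C2 = 4 − 1 = 3 completes the 4 across.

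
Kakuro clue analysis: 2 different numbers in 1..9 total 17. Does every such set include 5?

No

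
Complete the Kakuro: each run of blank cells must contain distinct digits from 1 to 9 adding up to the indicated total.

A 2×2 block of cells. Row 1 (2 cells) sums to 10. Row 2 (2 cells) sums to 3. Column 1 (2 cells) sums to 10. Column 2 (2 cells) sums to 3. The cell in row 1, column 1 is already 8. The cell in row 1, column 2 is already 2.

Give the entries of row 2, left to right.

3 in 2 cells must be {1,2}.
(2,1) = 10 − 8 = 2 completes the 10 down.
(2,2) = 3 − 2 = 1 completes the 3 across.

2 1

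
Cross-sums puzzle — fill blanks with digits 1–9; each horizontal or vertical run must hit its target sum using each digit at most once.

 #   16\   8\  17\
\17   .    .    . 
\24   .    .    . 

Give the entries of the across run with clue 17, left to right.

7, 1, 9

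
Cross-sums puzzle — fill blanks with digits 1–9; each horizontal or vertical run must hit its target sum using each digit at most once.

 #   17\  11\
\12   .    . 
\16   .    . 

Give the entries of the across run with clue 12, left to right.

8 4

16 in 2 cells must be {7,9}; 17 in 2 cells must be {8,9}.
The 16 across and the 17 down share only 9, so R2C1 = 9.
R2C2 = 16 − 9 = 7 completes the 16 across.
R1C1 = 17 − 9 = 8 completes the 17 down.
R1C2 = 12 − 8 = 4 completes the 12 across.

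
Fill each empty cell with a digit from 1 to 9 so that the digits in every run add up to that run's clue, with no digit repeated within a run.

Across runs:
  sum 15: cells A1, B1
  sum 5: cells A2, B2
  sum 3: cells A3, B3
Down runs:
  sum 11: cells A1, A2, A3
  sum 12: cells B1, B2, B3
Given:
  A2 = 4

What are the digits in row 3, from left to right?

3 in 2 cells must be {1,2}.
Given what's placed, A1 must be 6 to fit the 15 across and 11 down.
B1 = 15 − 6 = 9 completes the 15 across.
B2 = 5 − 4 = 1 completes the 5 across.
A3 = 11 − 10 = 1 completes the 11 down.
B3 = 3 − 1 = 2 completes the 3 across.

1 2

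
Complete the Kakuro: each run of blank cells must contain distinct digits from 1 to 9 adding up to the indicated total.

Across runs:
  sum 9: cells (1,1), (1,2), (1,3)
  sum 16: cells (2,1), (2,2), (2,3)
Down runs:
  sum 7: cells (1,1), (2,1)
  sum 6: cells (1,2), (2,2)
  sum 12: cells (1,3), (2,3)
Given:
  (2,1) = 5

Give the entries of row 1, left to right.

2 4 3

(1,1) = 7 − 5 = 2 completes the 7 down.
Nothing is forced directly, so branch on (1,2), whose candidates are 1 or 4. If (1,2) = 1: then (1,3) would have to be in {6} for the 9 across but in {3,4,5,7,8,9} for the 12 down — contradiction. So (1,2) = 4.
(1,3) = 9 − 6 = 3 completes the 9 across.
(2,2) = 6 − 4 = 2 completes the 6 down.
(2,3) = 16 − 7 = 9 completes the 16 across.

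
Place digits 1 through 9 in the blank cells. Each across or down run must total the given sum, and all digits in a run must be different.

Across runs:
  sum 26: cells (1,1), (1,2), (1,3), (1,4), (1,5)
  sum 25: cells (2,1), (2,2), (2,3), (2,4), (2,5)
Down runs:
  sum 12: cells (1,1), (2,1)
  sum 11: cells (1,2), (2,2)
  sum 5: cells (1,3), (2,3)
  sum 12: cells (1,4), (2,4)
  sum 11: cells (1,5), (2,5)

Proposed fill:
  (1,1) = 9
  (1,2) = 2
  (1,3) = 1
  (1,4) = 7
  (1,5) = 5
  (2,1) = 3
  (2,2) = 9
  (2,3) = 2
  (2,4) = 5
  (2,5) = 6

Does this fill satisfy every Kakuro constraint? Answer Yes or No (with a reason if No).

No — the down run (1,3)–(2,3) sums to 3, not 5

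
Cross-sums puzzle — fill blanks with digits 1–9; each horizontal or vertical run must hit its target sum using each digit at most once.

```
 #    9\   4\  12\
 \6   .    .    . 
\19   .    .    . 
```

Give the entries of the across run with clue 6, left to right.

6 in 3 cells must be {1,2,3}; 4 in 2 cells must be {1,3}.
The 6 across and the 12 down share only 3, so R1C3 = 3.
The 19 across and the 4 down share only 3, so R2C2 = 3.
R2C3 = 12 − 3 = 9 completes the 12 down.
R1C2 = 4 − 3 = 1 completes the 4 down.
R2C1 = 19 − 12 = 7 completes the 19 across.
R1C1 = 6 − 4 = 2 completes the 6 across.

2, 1, 3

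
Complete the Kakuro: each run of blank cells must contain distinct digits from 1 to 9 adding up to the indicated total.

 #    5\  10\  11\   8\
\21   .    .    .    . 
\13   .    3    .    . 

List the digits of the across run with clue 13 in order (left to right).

1 3 2 7

R1C2 = 10 − 3 = 7 completes the 10 down.
Nothing is forced directly, so branch on R2C1, whose candidates are 1 or 2 or 4. If R2C1 = 2: that forces R1C1 = 3, R2C3 = 7, R2C4 = 1, after which R1C3 would have to be in {2,5,6,9} for the 21 across but in {4} for the 11 down — contradiction. If R2C1 = 4: that forces R1C1 = 1, R1C4 = 5, R2C3 = 5, after which R2C4 would have to be in {1} for the 13 across but in {3} for the 8 down — contradiction. So R2C1 = 1.
R1C1 = 5 − 1 = 4 completes the 5 down.
Nothing is forced directly, so branch on R1C4, whose candidates are 1 or 2. If R1C4 = 2: that forces R1C3 = 8, after which R2C3 would have to be in {2,4,5,7} for the 13 across but in {3} for the 11 down — contradiction. So R1C4 = 1.
R1C3 = 21 − 12 = 9 completes the 21 across.
R2C3 = 11 − 9 = 2 completes the 11 down.
R2C4 = 13 − 6 = 7 completes the 13 across.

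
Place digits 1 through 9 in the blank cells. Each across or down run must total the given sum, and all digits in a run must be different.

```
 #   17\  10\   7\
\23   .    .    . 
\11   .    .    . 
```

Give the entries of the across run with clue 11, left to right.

8 2 1

23 in 3 cells must be {6,8,9}; 17 in 2 cells must be {8,9}.
The 23 across and the 7 down share only 6, so R1C3 = 6.
The 11 across and the 17 down share only 8, so R2C1 = 8.
R2C3 = 7 − 6 = 1 completes the 7 down.
R1C1 = 17 − 8 = 9 completes the 17 down.
R1C2 = 23 − 15 = 8 completes the 23 across.
R2C2 = 11 − 9 = 2 completes the 11 across.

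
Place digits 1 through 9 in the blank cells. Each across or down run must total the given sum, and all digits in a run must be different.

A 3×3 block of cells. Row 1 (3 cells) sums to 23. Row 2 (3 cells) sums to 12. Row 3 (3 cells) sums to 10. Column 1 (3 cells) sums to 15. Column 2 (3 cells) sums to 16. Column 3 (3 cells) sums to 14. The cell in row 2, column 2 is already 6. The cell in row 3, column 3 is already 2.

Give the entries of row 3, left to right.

23 in 3 cells must be {6,8,9}.
Nothing is forced directly, so branch on (2,3), whose candidates are 4 or 5. If (2,3) = 5: then (1,3) would have to be in {6,8,9} for the 23 across but in {7} for the 14 down — contradiction. So (2,3) = 4.
(1,3) = 14 − 6 = 8 completes the 14 down.
(2,1) = 12 − 10 = 2 completes the 12 across.
Given what's placed, (1,2) must be 9 to fit the 23 across and 16 down.
(3,2) = 16 − 15 = 1 completes the 16 down.
(1,1) = 23 − 17 = 6 completes the 23 across.
(3,1) = 10 − 3 = 7 completes the 10 across.

7 1 2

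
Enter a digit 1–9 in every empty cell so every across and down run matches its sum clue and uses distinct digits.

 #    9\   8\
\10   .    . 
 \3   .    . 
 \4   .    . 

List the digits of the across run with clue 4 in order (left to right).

3 in 2 cells must be {1,2}; 4 in 2 cells must be {1,3}.
Nothing is forced directly, so branch on R3C1, whose candidates are 1 or 3. If R3C1 = 3: that forces R3C2 = 1, R2C2 = 2, after which R1C2 would have to be in {1,2,3,4,6,7,8,9} for the 10 across but in {5} for the 8 down — contradiction. So R3C1 = 1.
Given what's placed, R2C1 must be 2 to fit the 3 across and 9 down.
R2C2 = 3 − 2 = 1 completes the 3 across.
R3C2 = 4 − 1 = 3 completes the 4 across.
R1C1 = 9 − 3 = 6 completes the 9 down.
R1C2 = 10 − 6 = 4 completes the 10 across.

1, 3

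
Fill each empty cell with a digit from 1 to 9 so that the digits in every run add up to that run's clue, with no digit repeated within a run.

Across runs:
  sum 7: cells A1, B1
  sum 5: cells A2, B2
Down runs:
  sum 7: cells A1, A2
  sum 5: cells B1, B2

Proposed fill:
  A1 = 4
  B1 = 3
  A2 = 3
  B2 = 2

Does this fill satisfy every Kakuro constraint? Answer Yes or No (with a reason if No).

Across: 4+3=7; 3+2=5. Down: 4+3=7; 3+2=5. No digit repeats within any run.

Yes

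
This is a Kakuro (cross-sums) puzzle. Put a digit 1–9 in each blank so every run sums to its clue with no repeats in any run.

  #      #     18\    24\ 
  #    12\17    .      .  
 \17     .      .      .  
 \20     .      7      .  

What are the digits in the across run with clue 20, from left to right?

4 7 9

17 in 2 cells must be {8,9}; 24 in 3 cells must be {7,8,9}.
Nothing is forced directly, so branch on R1C2, whose candidates are 8 or 9. If R1C2 = 8: that forces R1C3 = 9, R2C2 = 3, R2C3 = 8, after which R3C3 would have to be in {4,5,8,9} for the 20 across but in {7} for the 24 down — contradiction. So R1C2 = 9.
R1C3 = 17 − 9 = 8 completes the 17 across.
R2C2 = 18 − 16 = 2 completes the 18 down.
R3C3 = 9: the only remaining digit allowed by both the 20 across and the 24 down.
R2C3 = 24 − 17 = 7 completes the 24 down.
R3C1 = 20 − 16 = 4 completes the 20 across.
R2C1 = 17 − 9 = 8 completes the 17 across.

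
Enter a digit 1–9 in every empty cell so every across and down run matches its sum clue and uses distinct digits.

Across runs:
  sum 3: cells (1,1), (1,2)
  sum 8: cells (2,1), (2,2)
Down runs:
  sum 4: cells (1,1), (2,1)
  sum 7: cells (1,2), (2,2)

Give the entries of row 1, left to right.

1 2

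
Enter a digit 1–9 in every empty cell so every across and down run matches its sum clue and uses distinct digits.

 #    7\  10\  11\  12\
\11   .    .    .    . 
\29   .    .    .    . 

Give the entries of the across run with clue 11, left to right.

2, 1, 3, 5

11 in 4 cells must be {1,2,3,5}; 29 in 4 cells must be {5,7,8,9}.
Only 5 fits R2C1 under both its across sum 29 and down sum 7.
R1C1 = 7 − 5 = 2 completes the 7 down.
Nothing is forced directly, so branch on R1C2, whose candidates are 1 or 3. If R1C2 = 3: that forces R1C3 = 5, after which R1C4 would have to be in {1} for the 11 across but in {3,4,5,7,8,9} for the 12 down — contradiction. So R1C2 = 1.
R2C2 = 10 − 1 = 9 completes the 10 down.
No cell is forced outright now. R2C3 can only be 7 or 8 (the digits allowed by both its 29 across and its 11 down). If R2C3 = 7: then R1C3 would have to be in {3,5} for the 11 across but in {4} for the 11 down — contradiction. So R2C3 = 8.
R1C3 = 11 − 8 = 3 completes the 11 down.
R1C4 = 11 − 6 = 5 completes the 11 across.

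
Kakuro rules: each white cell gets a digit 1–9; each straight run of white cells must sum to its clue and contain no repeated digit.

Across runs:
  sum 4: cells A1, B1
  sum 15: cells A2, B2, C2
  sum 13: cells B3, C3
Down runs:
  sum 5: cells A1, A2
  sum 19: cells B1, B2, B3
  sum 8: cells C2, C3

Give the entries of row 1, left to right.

1, 3

4 in 2 cells must be {1,3}.
The 4 across and the 19 down share only 3, so B1 = 3.
A1 = 4 − 3 = 1 completes the 4 across.
A2 = 5 − 1 = 4 completes the 5 down.
B2 = 9: the only remaining digit allowed by both the 15 across and the 19 down.
C2 = 15 − 13 = 2 completes the 15 across.
B3 = 19 − 12 = 7 completes the 19 down.
C3 = 13 − 7 = 6 completes the 13 across.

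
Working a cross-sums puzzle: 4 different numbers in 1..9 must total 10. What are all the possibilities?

4 distinct digits from 1–9 sum between 10 and 30.
Only one set works: {1,2,3,4}.

{1,2,3,4}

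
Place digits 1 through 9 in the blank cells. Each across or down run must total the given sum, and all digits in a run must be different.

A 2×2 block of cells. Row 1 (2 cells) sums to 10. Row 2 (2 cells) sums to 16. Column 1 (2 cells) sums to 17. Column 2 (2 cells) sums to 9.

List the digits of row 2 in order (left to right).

16 in 2 cells must be {7,9}; 17 in 2 cells must be {8,9}.
The 16 across and the 17 down share only 9, so (2,1) = 9.
(2,2) = 16 − 9 = 7 completes the 16 across.
(1,1) = 17 − 9 = 8 completes the 17 down.
(1,2) = 10 − 8 = 2 completes the 10 across.

9, 7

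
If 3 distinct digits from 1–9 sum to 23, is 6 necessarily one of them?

The only way to make 23 from 3 distinct digits is {6,8,9}, which contains 6.

Yes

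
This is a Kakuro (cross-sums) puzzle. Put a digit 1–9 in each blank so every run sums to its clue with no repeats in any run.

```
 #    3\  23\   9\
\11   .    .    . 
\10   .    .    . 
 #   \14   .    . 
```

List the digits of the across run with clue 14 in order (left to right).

9 5

3 in 2 cells must be {1,2}; 23 in 3 cells must be {6,8,9}.
Only 6 fits R2C2 under both its across sum 10 and down sum 23.
Given what's placed, R1C2 must be 8 to fit the 11 across and 23 down.
R2C1 = 1: the only remaining digit allowed by both the 10 across and the 3 down.
R2C3 = 10 − 7 = 3 completes the 10 across.
R3C2 = 23 − 14 = 9 completes the 23 down.
R3C3 = 14 − 9 = 5 completes the 14 across.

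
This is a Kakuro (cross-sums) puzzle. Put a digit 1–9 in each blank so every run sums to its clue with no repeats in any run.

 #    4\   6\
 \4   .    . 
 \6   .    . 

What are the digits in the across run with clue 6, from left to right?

1 5

4 in 2 cells must be {1,3}.
The 4 across and the 6 down share only 1, so R1C2 = 1.
The 6 across and the 4 down share only 1, so R2C1 = 1.
R2C2 = 6 − 1 = 5 completes the 6 across.
R1C1 = 4 − 1 = 3 completes the 4 across.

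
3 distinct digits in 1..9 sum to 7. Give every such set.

3 distinct digits from 1–9 sum between 6 and 24.
Only one set works: {1,2,4}.

{1,2,4}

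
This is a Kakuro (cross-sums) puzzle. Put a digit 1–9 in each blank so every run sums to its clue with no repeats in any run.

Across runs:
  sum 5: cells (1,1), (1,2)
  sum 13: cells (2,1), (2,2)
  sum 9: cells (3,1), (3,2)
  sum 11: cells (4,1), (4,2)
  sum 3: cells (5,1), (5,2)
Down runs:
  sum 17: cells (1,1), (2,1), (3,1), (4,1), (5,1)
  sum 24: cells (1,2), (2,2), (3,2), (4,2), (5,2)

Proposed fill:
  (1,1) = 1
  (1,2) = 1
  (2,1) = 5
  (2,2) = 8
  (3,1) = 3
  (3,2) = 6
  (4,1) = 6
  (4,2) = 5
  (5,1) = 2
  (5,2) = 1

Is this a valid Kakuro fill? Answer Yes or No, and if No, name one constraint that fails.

No — the across run (1,1)–(1,2) sums to 2, not 5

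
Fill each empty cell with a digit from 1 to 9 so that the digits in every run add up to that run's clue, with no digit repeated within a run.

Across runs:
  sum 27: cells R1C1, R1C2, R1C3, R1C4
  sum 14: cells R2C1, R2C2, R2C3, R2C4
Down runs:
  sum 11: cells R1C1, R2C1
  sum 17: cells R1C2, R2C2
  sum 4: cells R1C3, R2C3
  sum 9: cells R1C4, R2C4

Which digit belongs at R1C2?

17 in 2 cells must be {8,9}; 4 in 2 cells must be {1,3}.
Only 3 fits R1C3 under both its across sum 27 and down sum 4.
The 14 across and the 17 down share only 8, so R2C2 = 8.
R2C3 = 4 − 3 = 1 completes the 4 down.
R1C2 = 17 − 8 = 9 completes the 17 down.

9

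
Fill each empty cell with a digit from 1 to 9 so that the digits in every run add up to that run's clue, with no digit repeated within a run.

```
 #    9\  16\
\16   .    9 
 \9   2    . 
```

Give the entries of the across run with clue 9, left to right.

16 in 2 cells must be {7,9}.
R1C1 = 16 − 9 = 7 completes the 16 across.
R2C2 = 9 − 2 = 7 completes the 9 across.

2, 7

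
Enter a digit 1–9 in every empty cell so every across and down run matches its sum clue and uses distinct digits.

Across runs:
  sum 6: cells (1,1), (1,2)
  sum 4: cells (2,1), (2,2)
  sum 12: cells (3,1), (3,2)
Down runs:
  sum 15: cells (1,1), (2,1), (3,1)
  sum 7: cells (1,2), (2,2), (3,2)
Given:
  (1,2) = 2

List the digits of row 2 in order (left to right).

4 in 2 cells must be {1,3}; 7 in 3 cells must be {1,2,4}.
(1,1) = 6 − 2 = 4 completes the 6 across.
Given what's placed, (2,1) must be 3 to fit the 4 across and 15 down.
(2,2) = 4 − 3 = 1 completes the 4 across.
(3,1) = 15 − 7 = 8 completes the 15 down.
(3,2) = 12 − 8 = 4 completes the 12 across.

3 1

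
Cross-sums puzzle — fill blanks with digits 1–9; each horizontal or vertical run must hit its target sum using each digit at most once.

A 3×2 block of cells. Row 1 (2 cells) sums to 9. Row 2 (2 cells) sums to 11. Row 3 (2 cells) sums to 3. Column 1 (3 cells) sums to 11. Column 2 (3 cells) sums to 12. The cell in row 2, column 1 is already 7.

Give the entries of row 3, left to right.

1 2

3 in 2 cells must be {1,2}.
(2,2) = 11 − 7 = 4 completes the 11 across.
Given what's placed, (3,1) must be 1 to fit the 3 across and 11 down.
(3,2) = 3 − 1 = 2 completes the 3 across.
(1,1) = 11 − 8 = 3 completes the 11 down.
(1,2) = 9 − 3 = 6 completes the 9 across.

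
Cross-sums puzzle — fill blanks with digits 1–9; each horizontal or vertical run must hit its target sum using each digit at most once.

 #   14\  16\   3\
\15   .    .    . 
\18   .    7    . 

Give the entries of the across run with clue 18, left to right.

9, 7, 2

16 in 2 cells must be {7,9}; 3 in 2 cells must be {1,2}.
R1C2 = 16 − 7 = 9 completes the 16 down.
R2C3 = 2: the only remaining digit allowed by both the 18 across and the 3 down.
R1C1 = 5: the only remaining digit allowed by both the 15 across and the 14 down.
R1C3 = 15 − 14 = 1 completes the 15 across.
R2C1 = 18 − 9 = 9 completes the 18 across.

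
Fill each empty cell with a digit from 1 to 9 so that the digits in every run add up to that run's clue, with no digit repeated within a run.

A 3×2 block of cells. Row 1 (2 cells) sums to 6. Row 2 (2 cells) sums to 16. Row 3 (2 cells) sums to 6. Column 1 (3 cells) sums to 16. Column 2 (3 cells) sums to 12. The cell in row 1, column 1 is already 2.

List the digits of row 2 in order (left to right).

16 in 2 cells must be {7,9}.
(1,2) = 6 − 2 = 4 completes the 6 across.
Given what's placed, (2,1) must be 9 to fit the 16 across and 16 down.
(2,2) = 16 − 9 = 7 completes the 16 across.
(3,1) = 16 − 11 = 5 completes the 16 down.
(3,2) = 6 − 5 = 1 completes the 6 across.

9 7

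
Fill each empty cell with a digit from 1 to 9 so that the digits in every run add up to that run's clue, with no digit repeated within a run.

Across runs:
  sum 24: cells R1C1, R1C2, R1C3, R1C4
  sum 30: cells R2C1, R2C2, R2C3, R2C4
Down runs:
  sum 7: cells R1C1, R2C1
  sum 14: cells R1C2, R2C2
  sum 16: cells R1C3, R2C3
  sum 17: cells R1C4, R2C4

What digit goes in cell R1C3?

9

30 in 4 cells must be {6,7,8,9}; 16 in 2 cells must be {7,9}; 17 in 2 cells must be {8,9}.
Only 6 fits R2C1 under both its across sum 30 and down sum 7.
R1C1 = 7 − 6 = 1 completes the 7 down.
Given what's placed, R1C3 must be 9 to fit the 24 across and 16 down.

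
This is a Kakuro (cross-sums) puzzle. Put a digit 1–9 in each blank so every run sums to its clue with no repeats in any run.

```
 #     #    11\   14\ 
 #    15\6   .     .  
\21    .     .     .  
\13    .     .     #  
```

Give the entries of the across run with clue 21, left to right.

8 4 9

The 6 across and the 14 down share only 5, so R1C3 = 5.
R2C3 = 14 − 5 = 9 completes the 14 down.
R1C2 = 6 − 5 = 1 completes the 6 across.
No cell is forced outright now. R2C1 can only be 7 or 8 (the digits allowed by both its 21 across and its 15 down). If R2C1 = 7: then R2C2 would have to be in {5} for the 21 across but in {2,3,4,6,7,8} for the 11 down — contradiction. So R2C1 = 8.
R2C2 = 21 − 17 = 4 completes the 21 across.
R3C1 = 15 − 8 = 7 completes the 15 down.
R3C2 = 13 − 7 = 6 completes the 13 across.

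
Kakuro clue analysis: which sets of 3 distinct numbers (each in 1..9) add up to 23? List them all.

{6,8,9}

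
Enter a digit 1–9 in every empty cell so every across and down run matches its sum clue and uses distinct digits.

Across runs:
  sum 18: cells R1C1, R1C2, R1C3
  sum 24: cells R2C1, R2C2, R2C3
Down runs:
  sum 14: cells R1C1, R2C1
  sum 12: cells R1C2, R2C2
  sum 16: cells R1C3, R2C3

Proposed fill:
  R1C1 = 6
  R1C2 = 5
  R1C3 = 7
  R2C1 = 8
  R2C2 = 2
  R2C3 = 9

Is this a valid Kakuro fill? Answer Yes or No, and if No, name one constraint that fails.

No — the down run R1C2–R2C2 sums to 7, not 12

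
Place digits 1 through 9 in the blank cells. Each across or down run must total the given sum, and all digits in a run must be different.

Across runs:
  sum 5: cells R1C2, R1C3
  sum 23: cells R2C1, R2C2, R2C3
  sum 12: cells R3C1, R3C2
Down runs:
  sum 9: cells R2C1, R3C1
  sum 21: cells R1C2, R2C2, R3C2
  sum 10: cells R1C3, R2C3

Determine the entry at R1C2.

4

23 in 3 cells must be {6,8,9}.
The 5 across and the 21 down share only 4, so R1C2 = 4.
R1C3 = 5 − 4 = 1 completes the 5 across.
R2C3 = 10 − 1 = 9 completes the 10 down.
R2C2 = 8: the only remaining digit allowed by both the 23 across and the 21 down.
R3C2 = 21 − 12 = 9 completes the 21 down.
R2C1 = 23 − 17 = 6 completes the 23 across.
R3C1 = 12 − 9 = 3 completes the 12 across.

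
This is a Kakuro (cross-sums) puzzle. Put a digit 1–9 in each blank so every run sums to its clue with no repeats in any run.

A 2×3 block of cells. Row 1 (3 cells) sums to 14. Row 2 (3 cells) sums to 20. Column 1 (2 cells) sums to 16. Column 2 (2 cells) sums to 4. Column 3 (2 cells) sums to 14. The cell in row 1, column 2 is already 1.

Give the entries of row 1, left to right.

16 in 2 cells must be {7,9}; 4 in 2 cells must be {1,3}.
(2,2) = 4 − 1 = 3 completes the 4 down.
(2,1) = 9: the only remaining digit allowed by both the 20 across and the 16 down.
(2,3) = 20 − 12 = 8 completes the 20 across.
(1,1) = 16 − 9 = 7 completes the 16 down.
(1,3) = 14 − 8 = 6 completes the 14 across.

7 1 6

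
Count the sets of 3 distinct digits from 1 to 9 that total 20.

3 distinct digits from 1–9 sum between 6 and 24.
Enumerating: {3,8,9}, {4,7,9}, {5,6,9}, {5,7,8}.

4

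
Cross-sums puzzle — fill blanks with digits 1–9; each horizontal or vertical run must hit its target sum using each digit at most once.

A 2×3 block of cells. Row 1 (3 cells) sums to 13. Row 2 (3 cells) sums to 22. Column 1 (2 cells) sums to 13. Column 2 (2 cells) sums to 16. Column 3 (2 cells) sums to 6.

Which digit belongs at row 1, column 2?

7

16 in 2 cells must be {7,9}.
The 22 across and the 6 down share only 5, so (2,3) = 5.
(1,3) = 6 − 5 = 1 completes the 6 down.
Given what's placed, (2,2) must be 9 to fit the 22 across and 16 down.
(1,2) = 16 − 9 = 7 completes the 16 down.
(2,1) = 22 − 14 = 8 completes the 22 across.
(1,1) = 13 − 8 = 5 completes the 13 across.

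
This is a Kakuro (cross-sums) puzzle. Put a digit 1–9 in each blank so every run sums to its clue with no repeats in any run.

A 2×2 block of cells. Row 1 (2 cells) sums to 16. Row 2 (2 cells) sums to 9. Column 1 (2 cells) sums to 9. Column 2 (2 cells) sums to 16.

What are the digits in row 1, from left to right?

16 in 2 cells must be {7,9}.
The 16 across and the 9 down share only 7, so (1,1) = 7.
(1,2) = 16 − 7 = 9 completes the 16 across.
(2,1) = 9 − 7 = 2 completes the 9 down.
(2,2) = 9 − 2 = 7 completes the 9 across.

7 9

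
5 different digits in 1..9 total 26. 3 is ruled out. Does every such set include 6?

No

Counterexample: {1,4,5,7,9} sums to 26 under that restriction without using 6.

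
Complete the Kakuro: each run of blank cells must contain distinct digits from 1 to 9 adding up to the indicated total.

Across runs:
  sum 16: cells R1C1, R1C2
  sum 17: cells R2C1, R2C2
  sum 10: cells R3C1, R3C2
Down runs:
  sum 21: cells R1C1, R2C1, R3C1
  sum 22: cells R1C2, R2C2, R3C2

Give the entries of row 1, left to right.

9, 7

16 in 2 cells must be {7,9}; 17 in 2 cells must be {8,9}.
Nothing is forced directly, so branch on R1C1, whose candidates are 7 or 9. If R1C1 = 7: that forces R1C2 = 9, R2C2 = 8, after which R3C2 would have to be in {1,2,3,4,6,7,8,9} for the 10 across but in {5} for the 22 down — contradiction. So R1C1 = 9.
R1C2 = 16 − 9 = 7 completes the 16 across.
Given what's placed, R2C1 must be 8 to fit the 17 across and 21 down.
R2C2 = 17 − 8 = 9 completes the 17 across.
R3C1 = 21 − 17 = 4 completes the 21 down.
R3C2 = 10 − 4 = 6 completes the 10 across.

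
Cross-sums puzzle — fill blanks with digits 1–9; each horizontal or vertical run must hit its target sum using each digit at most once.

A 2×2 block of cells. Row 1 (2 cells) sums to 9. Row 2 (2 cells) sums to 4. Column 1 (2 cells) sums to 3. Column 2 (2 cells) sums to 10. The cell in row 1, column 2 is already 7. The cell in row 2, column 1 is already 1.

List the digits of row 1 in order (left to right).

2 7

4 in 2 cells must be {1,3}; 3 in 2 cells must be {1,2}.
(1,1) = 9 − 7 = 2 completes the 9 across.
(2,2) = 4 − 1 = 3 completes the 4 across.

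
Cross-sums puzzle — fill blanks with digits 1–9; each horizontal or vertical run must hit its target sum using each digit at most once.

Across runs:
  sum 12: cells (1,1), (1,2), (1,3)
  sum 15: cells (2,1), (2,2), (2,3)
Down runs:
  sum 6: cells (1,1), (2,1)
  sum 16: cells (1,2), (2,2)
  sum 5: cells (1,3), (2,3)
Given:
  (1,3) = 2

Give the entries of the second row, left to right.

5 7 3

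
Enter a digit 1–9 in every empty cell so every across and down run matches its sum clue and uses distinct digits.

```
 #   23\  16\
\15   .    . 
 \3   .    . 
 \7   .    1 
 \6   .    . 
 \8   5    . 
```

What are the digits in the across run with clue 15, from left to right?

3 in 2 cells must be {1,2}; 16 in 5 cells must be {1,2,3,4,6}.
Given what's placed, R1C2 must be 6 to fit the 15 across and 16 down.
R2C2 = 2: the only remaining digit allowed by both the 3 across and the 16 down.
R3C1 = 7 − 1 = 6 completes the 7 across.
R4C2 = 4: the only remaining digit allowed by both the 6 across and the 16 down.
R5C2 = 8 − 5 = 3 completes the 8 across.
R1C1 = 15 − 6 = 9 completes the 15 across.

9 6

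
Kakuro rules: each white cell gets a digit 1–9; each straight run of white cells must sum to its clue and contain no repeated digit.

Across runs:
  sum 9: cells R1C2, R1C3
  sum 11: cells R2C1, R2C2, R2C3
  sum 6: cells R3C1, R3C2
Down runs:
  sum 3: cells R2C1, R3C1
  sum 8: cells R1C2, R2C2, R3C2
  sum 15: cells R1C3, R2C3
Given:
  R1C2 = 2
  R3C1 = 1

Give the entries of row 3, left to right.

3 in 2 cells must be {1,2}.
R1C3 = 9 − 2 = 7 completes the 9 across.
R2C1 = 3 − 1 = 2 completes the 3 down.
R2C3 = 15 − 7 = 8 completes the 15 down.
R3C2 = 6 − 1 = 5 completes the 6 across.
R2C2 = 11 − 10 = 1 completes the 11 across.

1 5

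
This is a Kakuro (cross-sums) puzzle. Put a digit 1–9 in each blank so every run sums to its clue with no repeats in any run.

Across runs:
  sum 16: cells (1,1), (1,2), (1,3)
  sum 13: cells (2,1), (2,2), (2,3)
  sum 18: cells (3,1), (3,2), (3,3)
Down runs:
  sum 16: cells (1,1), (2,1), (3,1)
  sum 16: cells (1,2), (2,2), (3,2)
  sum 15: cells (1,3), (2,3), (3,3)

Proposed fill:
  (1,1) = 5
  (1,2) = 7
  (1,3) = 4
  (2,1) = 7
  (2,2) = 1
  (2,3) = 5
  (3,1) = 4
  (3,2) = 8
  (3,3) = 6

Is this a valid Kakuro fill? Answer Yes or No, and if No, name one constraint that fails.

Across: 5+7+4=16; 7+1+5=13; 4+8+6=18. Down: 5+7+4=16; 7+1+8=16; 4+5+6=15. No digit repeats within any run.

Yes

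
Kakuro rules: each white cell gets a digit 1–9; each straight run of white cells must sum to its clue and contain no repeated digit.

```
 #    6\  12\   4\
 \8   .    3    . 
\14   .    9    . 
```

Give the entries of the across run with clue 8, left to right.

4, 3, 1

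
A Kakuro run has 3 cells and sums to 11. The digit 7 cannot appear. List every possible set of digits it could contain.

{1,2,8}; {1,4,6}; {2,3,6}; {2,4,5}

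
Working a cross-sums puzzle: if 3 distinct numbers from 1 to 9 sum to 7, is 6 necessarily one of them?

No

The only way to make 7 from 3 distinct digits is {1,2,4}, which does not contain 6.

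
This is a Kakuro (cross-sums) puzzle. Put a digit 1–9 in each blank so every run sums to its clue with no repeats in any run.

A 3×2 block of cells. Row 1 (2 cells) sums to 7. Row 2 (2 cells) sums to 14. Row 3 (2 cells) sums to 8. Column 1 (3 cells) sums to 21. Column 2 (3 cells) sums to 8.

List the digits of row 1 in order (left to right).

5 2

The 14 across and the 8 down share only 5, so (2,2) = 5.
(2,1) = 14 − 5 = 9 completes the 14 across.
Nothing is forced directly, so branch on (1,1), whose candidates are 4 or 5. If (1,1) = 4: then (1,2) would have to be in {3} for the 7 across but in {1,2} for the 8 down — contradiction. So (1,1) = 5.
(1,2) = 7 − 5 = 2 completes the 7 across.
(3,1) = 21 − 14 = 7 completes the 21 down.
(3,2) = 8 − 7 = 1 completes the 8 across.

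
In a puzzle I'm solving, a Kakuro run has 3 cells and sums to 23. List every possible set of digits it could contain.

{6,8,9}

3 distinct digits from 1–9 sum between 6 and 24.
Only one set works: {6,8,9}.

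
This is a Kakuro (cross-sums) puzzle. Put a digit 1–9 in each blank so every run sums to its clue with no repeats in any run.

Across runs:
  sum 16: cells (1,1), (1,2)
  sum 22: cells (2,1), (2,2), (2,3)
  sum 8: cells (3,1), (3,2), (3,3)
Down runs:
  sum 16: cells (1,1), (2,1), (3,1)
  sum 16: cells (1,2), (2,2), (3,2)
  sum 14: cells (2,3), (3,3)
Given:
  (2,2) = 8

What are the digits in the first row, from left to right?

9 7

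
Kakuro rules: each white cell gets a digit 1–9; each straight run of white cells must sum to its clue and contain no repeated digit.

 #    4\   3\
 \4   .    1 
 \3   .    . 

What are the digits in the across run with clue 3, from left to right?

4 in 2 cells must be {1,3}; 3 in 2 cells must be {1,2}.
R1C1 = 4 − 1 = 3 completes the 4 across.
R2C1 = 4 − 3 = 1 completes the 4 down.
R2C2 = 3 − 1 = 2 completes the 3 across.

1 2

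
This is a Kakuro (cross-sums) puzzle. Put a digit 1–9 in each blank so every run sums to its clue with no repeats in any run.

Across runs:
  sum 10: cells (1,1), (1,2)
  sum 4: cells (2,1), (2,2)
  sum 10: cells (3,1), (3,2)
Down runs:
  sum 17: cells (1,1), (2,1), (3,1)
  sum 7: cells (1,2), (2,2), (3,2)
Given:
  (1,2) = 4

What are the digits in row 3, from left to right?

8, 2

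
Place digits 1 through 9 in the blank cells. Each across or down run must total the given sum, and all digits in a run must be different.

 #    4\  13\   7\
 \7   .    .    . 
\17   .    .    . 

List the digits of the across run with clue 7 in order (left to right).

7 in 3 cells must be {1,2,4}; 4 in 2 cells must be {1,3}.
The 7 across and the 4 down share only 1, so R1C1 = 1.
Given what's placed, R1C2 must be 4 to fit the 7 across and 13 down.
R1C3 = 7 − 5 = 2 completes the 7 across.
R2C1 = 4 − 1 = 3 completes the 4 down.
R2C2 = 13 − 4 = 9 completes the 13 down.
R2C3 = 17 − 12 = 5 completes the 17 across.

1, 4, 2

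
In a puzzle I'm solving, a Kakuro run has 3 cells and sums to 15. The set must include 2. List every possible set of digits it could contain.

{2,4,9}; {2,5,8}; {2,6,7}

3 distinct digits from 1–9 sum between 6 and 24.
Keeping only sets containing 2.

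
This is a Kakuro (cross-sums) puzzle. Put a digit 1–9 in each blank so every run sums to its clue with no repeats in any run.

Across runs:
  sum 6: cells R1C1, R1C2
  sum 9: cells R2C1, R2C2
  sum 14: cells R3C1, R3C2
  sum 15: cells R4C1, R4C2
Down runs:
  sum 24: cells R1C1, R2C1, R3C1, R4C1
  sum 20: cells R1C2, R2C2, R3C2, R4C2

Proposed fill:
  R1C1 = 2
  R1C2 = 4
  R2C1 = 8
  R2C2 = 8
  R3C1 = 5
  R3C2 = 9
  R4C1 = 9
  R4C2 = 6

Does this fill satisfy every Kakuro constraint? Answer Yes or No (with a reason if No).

No — the down run R1C2–R4C2 sums to 27, not 20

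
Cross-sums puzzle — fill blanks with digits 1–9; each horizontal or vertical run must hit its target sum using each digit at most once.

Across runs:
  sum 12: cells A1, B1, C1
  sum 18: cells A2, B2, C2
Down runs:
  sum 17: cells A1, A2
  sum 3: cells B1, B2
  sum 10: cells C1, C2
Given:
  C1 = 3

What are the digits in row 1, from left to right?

17 in 2 cells must be {8,9}; 3 in 2 cells must be {1,2}.
A1 = 8: the only remaining digit allowed by both the 12 across and the 17 down.
B1 = 12 − 11 = 1 completes the 12 across.
A2 = 17 − 8 = 9 completes the 17 down.
B2 = 3 − 1 = 2 completes the 3 down.
C2 = 18 − 11 = 7 completes the 18 across.

8 1 3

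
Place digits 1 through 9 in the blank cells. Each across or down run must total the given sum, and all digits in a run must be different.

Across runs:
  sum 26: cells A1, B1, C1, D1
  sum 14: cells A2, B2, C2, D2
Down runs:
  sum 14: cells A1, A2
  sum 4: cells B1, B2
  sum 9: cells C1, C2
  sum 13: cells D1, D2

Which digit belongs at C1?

6

4 in 2 cells must be {1,3}.
Only 3 fits B1 under both its across sum 26 and down sum 4.
B2 = 4 − 3 = 1 completes the 4 down.
Nothing is forced directly, so branch on C1, whose candidates are 6 or 8. If C1 = 8: then C2 would have to be in {2,3,4,5,6,7,8} for the 14 across but in {1} for the 9 down — contradiction. So C1 = 6.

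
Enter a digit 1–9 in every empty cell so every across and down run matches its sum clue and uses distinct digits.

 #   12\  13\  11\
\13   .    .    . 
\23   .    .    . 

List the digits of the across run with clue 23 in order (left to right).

8, 6, 9

23 in 3 cells must be {6,8,9}.
Nothing is forced directly, so branch on R2C3, whose candidates are 6 or 8 or 9. If R2C3 = 6: that forces R1C3 = 5, R1C1 = 7, after which R1C2 would have to be in {1} for the 13 across but in {4,5,6,7,8,9} for the 13 down — contradiction. If R2C3 = 8: that forces R1C3 = 3, R2C1 = 9, R2C2 = 6, after which R1C1 would have to be in {1,2,4,6,8,9} for the 13 across but in {3} for the 12 down — contradiction. So R2C3 = 9.
R1C3 = 11 − 9 = 2 completes the 11 down.
Given what's placed, R2C1 must be 8 to fit the 23 across and 12 down.
R2C2 = 23 − 17 = 6 completes the 23 across.
R1C1 = 12 − 8 = 4 completes the 12 down.
R1C2 = 13 − 6 = 7 completes the 13 across.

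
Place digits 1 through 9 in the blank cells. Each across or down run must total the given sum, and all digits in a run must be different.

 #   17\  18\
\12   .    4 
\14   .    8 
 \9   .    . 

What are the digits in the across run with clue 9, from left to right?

3 6

R1C1 = 12 − 4 = 8 completes the 12 across.
R2C1 = 14 − 8 = 6 completes the 14 across.
R3C1 = 17 − 14 = 3 completes the 17 down.
R3C2 = 9 − 3 = 6 completes the 9 across.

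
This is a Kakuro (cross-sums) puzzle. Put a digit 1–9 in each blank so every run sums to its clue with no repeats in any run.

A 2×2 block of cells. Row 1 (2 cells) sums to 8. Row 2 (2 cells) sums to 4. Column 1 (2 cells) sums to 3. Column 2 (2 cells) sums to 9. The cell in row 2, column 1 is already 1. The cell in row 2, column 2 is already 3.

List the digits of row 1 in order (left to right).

2 6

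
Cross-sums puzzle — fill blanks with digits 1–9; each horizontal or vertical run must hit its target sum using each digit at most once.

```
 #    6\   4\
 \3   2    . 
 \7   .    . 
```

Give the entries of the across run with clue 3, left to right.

3 in 2 cells must be {1,2}; 4 in 2 cells must be {1,3}.
R1C2 = 3 − 2 = 1 completes the 3 across.
R2C1 = 6 − 2 = 4 completes the 6 down.
R2C2 = 7 − 4 = 3 completes the 7 across.

2 1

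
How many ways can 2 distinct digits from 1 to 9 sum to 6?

2 distinct digits from 1–9 sum between 3 and 17.
Enumerating: {1,5}, {2,4}.

2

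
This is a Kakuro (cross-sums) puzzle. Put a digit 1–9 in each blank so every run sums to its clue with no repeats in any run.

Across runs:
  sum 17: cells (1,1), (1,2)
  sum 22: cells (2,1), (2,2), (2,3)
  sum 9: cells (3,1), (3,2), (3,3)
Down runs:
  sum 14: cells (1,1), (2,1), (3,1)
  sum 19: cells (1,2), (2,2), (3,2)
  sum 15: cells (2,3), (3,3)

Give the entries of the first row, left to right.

17 in 2 cells must be {8,9}.
Only 6 fits (3,3) under both its across sum 9 and down sum 15.
(2,3) = 15 − 6 = 9 completes the 15 down.
Given what's placed, (3,2) must be 2 to fit the 9 across and 19 down.
(2,2) = 8: the only remaining digit allowed by both the 22 across and the 19 down.
(3,1) = 9 − 8 = 1 completes the 9 across.
(1,2) = 19 − 10 = 9 completes the 19 down.
(2,1) = 22 − 17 = 5 completes the 22 across.
(1,1) = 17 − 9 = 8 completes the 17 across.

8, 9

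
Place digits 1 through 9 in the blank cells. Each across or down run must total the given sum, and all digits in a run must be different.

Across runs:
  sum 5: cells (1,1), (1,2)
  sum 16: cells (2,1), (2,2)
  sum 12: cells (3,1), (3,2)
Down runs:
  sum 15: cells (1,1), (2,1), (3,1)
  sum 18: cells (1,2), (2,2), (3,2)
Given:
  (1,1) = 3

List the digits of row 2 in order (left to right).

7 9

16 in 2 cells must be {7,9}.
(1,2) = 5 − 3 = 2 completes the 5 across.
(2,1) = 7: the only remaining digit allowed by both the 16 across and the 15 down.
(2,2) = 16 − 7 = 9 completes the 16 across.
(3,1) = 15 − 10 = 5 completes the 15 down.
(3,2) = 12 − 5 = 7 completes the 12 across.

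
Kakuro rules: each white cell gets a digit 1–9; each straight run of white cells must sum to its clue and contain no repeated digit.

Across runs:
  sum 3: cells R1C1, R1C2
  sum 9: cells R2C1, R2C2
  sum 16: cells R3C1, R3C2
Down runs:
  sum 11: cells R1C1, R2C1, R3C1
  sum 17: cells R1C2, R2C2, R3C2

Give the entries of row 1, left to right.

1 2

3 in 2 cells must be {1,2}; 16 in 2 cells must be {7,9}.
The 16 across and the 11 down share only 7, so R3C1 = 7.
R3C2 = 16 − 7 = 9 completes the 16 across.
Given what's placed, R1C1 must be 1 to fit the 3 across and 11 down.
R1C2 = 3 − 1 = 2 completes the 3 across.
R2C1 = 11 − 8 = 3 completes the 11 down.
R2C2 = 9 − 3 = 6 completes the 9 across.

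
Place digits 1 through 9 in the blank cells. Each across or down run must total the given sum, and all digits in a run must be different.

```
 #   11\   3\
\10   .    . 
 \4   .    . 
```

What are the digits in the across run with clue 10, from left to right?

8 2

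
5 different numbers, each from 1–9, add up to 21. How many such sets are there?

8

5 distinct digits from 1–9 sum between 15 and 35.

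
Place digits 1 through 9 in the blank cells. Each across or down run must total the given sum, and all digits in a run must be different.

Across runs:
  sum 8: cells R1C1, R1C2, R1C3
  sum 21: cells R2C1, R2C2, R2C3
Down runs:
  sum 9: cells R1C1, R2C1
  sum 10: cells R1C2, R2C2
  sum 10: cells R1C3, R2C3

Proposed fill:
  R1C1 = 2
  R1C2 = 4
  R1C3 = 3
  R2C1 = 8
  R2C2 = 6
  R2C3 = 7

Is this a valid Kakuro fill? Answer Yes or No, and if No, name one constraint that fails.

No — the down run R1C1–R2C1 sums to 10, not 9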